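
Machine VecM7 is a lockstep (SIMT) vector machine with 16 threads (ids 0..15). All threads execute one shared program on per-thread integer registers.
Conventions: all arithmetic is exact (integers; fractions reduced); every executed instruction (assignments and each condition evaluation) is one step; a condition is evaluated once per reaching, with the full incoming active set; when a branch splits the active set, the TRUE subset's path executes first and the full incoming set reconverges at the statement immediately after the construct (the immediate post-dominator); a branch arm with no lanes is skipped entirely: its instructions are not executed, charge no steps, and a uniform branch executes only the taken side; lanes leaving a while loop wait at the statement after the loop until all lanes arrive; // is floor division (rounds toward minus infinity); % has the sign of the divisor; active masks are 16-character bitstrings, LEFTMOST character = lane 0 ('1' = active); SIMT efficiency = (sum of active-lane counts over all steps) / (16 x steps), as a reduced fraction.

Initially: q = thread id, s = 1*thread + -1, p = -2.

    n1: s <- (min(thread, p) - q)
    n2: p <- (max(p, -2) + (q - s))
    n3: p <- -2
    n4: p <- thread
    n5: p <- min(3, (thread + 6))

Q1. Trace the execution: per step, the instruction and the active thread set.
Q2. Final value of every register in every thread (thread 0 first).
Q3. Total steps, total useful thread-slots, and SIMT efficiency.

step 0: s <- (min(thread, p) - q)    1111111111111111
step 1: p <- (max(p, -2) + (q - s))  1111111111111111
step 2: p <- -2                      1111111111111111
step 3: p <- thread                  1111111111111111
step 4: p <- min(3, (thread + 6))    1111111111111111

Answer: 5 steps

q: 0,1,2,3,4,5,6,7,8,9,10,11,12,13,14,15
s: -2,-3,-4,-5,-6,-7,-8,-9,-10,-11,-12,-13,-14,-15,-16,-17
p: 3,3,3,3,3,3,3,3,3,3,3,3,3,3,3,3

steps = 5; useful = 80; efficiency = 80/80 = 1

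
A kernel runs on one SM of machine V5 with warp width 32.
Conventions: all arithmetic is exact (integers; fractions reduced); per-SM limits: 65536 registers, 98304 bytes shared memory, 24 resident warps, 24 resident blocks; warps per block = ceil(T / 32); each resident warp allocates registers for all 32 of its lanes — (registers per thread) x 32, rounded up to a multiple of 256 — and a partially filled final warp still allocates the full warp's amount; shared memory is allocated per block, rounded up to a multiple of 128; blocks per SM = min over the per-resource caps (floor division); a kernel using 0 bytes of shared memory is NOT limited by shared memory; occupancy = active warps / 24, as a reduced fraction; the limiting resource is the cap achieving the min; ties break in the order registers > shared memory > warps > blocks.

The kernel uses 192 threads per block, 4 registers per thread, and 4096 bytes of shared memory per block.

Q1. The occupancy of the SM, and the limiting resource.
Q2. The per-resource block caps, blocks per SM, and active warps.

Answer: occupancy 1, limited by warps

registers: 42 blocks
shared memory: 24 blocks
warps: 4 blocks
blocks: 24 blocks

Answer: 4 blocks, 24 active warps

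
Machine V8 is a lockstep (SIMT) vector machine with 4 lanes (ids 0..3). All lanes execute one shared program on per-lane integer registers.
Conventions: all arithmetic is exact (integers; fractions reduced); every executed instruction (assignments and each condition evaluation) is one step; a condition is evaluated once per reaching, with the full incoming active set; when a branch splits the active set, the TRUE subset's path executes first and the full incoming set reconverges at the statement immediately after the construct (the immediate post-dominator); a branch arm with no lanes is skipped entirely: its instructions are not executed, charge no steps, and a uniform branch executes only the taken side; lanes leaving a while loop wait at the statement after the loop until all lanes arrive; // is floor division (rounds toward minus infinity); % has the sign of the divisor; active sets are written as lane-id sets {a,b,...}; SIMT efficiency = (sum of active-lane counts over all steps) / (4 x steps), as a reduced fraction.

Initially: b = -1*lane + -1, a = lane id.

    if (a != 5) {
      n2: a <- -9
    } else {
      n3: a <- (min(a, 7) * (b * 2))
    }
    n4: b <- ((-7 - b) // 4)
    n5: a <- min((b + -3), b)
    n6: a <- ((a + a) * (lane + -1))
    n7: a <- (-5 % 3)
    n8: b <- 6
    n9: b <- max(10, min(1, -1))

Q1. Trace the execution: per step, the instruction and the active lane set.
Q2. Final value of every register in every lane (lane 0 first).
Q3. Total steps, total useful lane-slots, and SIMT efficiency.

step 0: eval (a != 5)                {0,1,2,3}
step 1: a <- -9                      {0,1,2,3}
step 2: b <- ((-7 - b) // 4)         {0,1,2,3}
step 3: a <- min((b + -3), b)        {0,1,2,3}
step 4: a <- ((a + a) * (lane + -1)) {0,1,2,3}
step 5: a <- (-5 % 3)                {0,1,2,3}
step 6: b <- 6                       {0,1,2,3}
step 7: b <- max(10, min(1, -1))     {0,1,2,3}

Answer: 8 steps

b: 10,10,10,10
a: 1,1,1,1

steps = 8; useful = 32; efficiency = 32/32 = 1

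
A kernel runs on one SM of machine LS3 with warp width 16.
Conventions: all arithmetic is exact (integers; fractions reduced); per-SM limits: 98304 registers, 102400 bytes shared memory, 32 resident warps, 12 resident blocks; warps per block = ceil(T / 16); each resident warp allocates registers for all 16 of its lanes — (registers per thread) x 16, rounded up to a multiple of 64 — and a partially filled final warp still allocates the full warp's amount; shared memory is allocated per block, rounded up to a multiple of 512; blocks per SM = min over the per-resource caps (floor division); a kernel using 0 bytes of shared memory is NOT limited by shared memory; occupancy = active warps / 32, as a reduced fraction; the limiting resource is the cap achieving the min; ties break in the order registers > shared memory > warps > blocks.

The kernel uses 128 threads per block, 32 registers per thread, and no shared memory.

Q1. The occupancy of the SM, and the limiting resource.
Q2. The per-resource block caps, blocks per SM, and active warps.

Answer: occupancy 1, limited by warps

registers: 24 blocks
shared memory: no limit (kernel uses none)
warps: 4 blocks
blocks: 12 blocks

Answer: 4 blocks, 32 active warps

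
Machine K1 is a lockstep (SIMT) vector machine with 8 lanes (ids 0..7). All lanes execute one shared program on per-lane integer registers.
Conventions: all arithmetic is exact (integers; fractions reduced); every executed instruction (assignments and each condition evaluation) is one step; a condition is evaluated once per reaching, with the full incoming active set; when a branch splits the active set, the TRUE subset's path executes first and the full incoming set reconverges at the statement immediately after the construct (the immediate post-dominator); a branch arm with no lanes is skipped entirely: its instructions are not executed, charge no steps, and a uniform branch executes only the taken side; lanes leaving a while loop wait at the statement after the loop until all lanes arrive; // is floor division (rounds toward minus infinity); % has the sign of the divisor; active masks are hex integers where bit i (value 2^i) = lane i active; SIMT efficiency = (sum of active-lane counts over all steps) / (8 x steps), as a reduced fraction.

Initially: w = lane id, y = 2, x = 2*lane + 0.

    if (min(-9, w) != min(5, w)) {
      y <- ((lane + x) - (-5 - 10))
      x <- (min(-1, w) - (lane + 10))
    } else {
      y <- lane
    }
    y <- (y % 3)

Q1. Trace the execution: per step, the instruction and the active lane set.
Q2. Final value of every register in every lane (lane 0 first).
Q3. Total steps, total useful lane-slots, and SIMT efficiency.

step 0: eval (min(-9, w) != min(5, w)) 0xff
step 1: y <- ((lane + x) - (-5 - 10)) 0xff
step 2: x <- (min(-1, w) - (lane + 10)) 0xff
step 3: y <- (y % 3)                 0xff

Answer: 4 steps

w: 0,1,2,3,4,5,6,7
y: 0,0,0,0,0,0,0,0
x: -11,-12,-13,-14,-15,-16,-17,-18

steps = 4; useful = 32; efficiency = 32/32 = 1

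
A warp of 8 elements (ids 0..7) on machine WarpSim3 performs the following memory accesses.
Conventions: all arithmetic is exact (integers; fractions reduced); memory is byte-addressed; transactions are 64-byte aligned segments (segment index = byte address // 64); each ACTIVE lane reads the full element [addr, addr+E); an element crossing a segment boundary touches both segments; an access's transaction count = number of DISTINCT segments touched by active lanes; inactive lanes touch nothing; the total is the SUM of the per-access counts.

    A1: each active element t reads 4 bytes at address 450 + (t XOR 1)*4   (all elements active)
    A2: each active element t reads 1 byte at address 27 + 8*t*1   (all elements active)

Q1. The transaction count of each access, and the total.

A1: 1 transaction
A2: 2 transactions

Answer: 1,2; total 3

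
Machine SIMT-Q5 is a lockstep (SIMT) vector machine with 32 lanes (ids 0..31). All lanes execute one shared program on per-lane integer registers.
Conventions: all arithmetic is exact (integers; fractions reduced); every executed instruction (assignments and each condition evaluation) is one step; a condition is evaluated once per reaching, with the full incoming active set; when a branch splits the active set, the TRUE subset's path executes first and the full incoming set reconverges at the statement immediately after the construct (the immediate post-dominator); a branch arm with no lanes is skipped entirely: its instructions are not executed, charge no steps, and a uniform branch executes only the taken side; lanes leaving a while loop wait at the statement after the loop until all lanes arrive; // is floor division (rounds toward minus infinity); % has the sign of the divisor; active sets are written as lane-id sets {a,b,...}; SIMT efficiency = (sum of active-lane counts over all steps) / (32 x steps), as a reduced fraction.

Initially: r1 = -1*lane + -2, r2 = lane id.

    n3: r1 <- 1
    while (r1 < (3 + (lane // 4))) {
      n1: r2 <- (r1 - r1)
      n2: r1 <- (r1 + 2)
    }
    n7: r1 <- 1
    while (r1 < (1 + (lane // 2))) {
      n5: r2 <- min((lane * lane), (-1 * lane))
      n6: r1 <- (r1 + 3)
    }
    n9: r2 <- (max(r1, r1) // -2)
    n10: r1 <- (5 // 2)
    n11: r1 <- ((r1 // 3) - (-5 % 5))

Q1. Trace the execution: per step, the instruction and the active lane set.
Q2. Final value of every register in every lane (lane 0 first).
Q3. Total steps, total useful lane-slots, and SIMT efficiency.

step 0: r1 <- 1                      {0,1,2,3,4,5,6,7,8,9,10,11,12,13,14,15,16,17,18,19,20,21,22,23,24,25,26,27,28,29,30,31}
step 1: eval (r1 < (3 + (lane // 4))) {0,1,2,3,4,5,6,7,8,9,10,11,12,13,14,15,16,17,18,19,20,21,22,23,24,25,26,27,28,29,30,31}
step 2: r2 <- (r1 - r1)              {0,1,2,3,4,5,6,7,8,9,10,11,12,13,14,15,16,17,18,19,20,21,22,23,24,25,26,27,28,29,30,31}
step 3: r1 <- (r1 + 2)               {0,1,2,3,4,5,6,7,8,9,10,11,12,13,14,15,16,17,18,19,20,21,22,23,24,25,26,27,28,29,30,31}
step 4: eval (r1 < (3 + (lane // 4))) {0,1,2,3,4,5,6,7,8,9,10,11,12,13,14,15,16,17,18,19,20,21,22,23,24,25,26,27,28,29,30,31}
step 5: r2 <- (r1 - r1)              {4,5,6,7,8,9,10,11,12,13,14,15,16,17,18,19,20,21,22,23,24,25,26,27,28,29,30,31}
step 6: r1 <- (r1 + 2)               {4,5,6,7,8,9,10,11,12,13,14,15,16,17,18,19,20,21,22,23,24,25,26,27,28,29,30,31}
step 7: eval (r1 < (3 + (lane // 4))) {4,5,6,7,8,9,10,11,12,13,14,15,16,17,18,19,20,21,22,23,24,25,26,27,28,29,30,31}
step 8: r2 <- (r1 - r1)              {12,13,14,15,16,17,18,19,20,21,22,23,24,25,26,27,28,29,30,31}
step 9: r1 <- (r1 + 2)               {12,13,14,15,16,17,18,19,20,21,22,23,24,25,26,27,28,29,30,31}
step 10: eval (r1 < (3 + (lane // 4))) {12,13,14,15,16,17,18,19,20,21,22,23,24,25,26,27,28,29,30,31}
step 11: r2 <- (r1 - r1)              {20,21,22,23,24,25,26,27,28,29,30,31}
step 12: r1 <- (r1 + 2)               {20,21,22,23,24,25,26,27,28,29,30,31}
step 13: eval (r1 < (3 + (lane // 4))) {20,21,22,23,24,25,26,27,28,29,30,31}
step 14: r2 <- (r1 - r1)              {28,29,30,31}
step 15: r1 <- (r1 + 2)               {28,29,30,31}
step 16: eval (r1 < (3 + (lane // 4))) {28,29,30,31}
step 17: r1 <- 1                      {0,1,2,3,4,5,6,7,8,9,10,11,12,13,14,15,16,17,18,19,20,21,22,23,24,25,26,27,28,29,30,31}
step 18: eval (r1 < (1 + (lane // 2))) {0,1,2,3,4,5,6,7,8,9,10,11,12,13,14,15,16,17,18,19,20,21,22,23,24,25,26,27,28,29,30,31}
step 19: r2 <- min((lane * lane), (-1 * lane)) {2,3,4,5,6,7,8,9,10,11,12,13,14,15,16,17,18,19,20,21,22,23,24,25,26,27,28,29,30,31}
step 20: r1 <- (r1 + 3)               {2,3,4,5,6,7,8,9,10,11,12,13,14,15,16,17,18,19,20,21,22,23,24,25,26,27,28,29,30,31}
step 21: eval (r1 < (1 + (lane // 2))) {2,3,4,5,6,7,8,9,10,11,12,13,14,15,16,17,18,19,20,21,22,23,24,25,26,27,28,29,30,31}
step 22: r2 <- min((lane * lane), (-1 * lane)) {8,9,10,11,12,13,14,15,16,17,18,19,20,21,22,23,24,25,26,27,28,29,30,31}
step 23: r1 <- (r1 + 3)               {8,9,10,11,12,13,14,15,16,17,18,19,20,21,22,23,24,25,26,27,28,29,30,31}
step 24: eval (r1 < (1 + (lane // 2))) {8,9,10,11,12,13,14,15,16,17,18,19,20,21,22,23,24,25,26,27,28,29,30,31}
step 25: r2 <- min((lane * lane), (-1 * lane)) {14,15,16,17,18,19,20,21,22,23,24,25,26,27,28,29,30,31}
step 26: r1 <- (r1 + 3)               {14,15,16,17,18,19,20,21,22,23,24,25,26,27,28,29,30,31}
step 27: eval (r1 < (1 + (lane // 2))) {14,15,16,17,18,19,20,21,22,23,24,25,26,27,28,29,30,31}
step 28: r2 <- min((lane * lane), (-1 * lane)) {20,21,22,23,24,25,26,27,28,29,30,31}
step 29: r1 <- (r1 + 3)               {20,21,22,23,24,25,26,27,28,29,30,31}
step 30: eval (r1 < (1 + (lane // 2))) {20,21,22,23,24,25,26,27,28,29,30,31}
step 31: r2 <- min((lane * lane), (-1 * lane)) {26,27,28,29,30,31}
step 32: r1 <- (r1 + 3)               {26,27,28,29,30,31}
step 33: eval (r1 < (1 + (lane // 2))) {26,27,28,29,30,31}
step 34: r2 <- (max(r1, r1) // -2)    {0,1,2,3,4,5,6,7,8,9,10,11,12,13,14,15,16,17,18,19,20,21,22,23,24,25,26,27,28,29,30,31}
step 35: r1 <- (5 // 2)               {0,1,2,3,4,5,6,7,8,9,10,11,12,13,14,15,16,17,18,19,20,21,22,23,24,25,26,27,28,29,30,31}
step 36: r1 <- ((r1 // 3) - (-5 % 5)) {0,1,2,3,4,5,6,7,8,9,10,11,12,13,14,15,16,17,18,19,20,21,22,23,24,25,26,27,28,29,30,31}

Answer: 37 steps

r1: 0,0,0,0,0,0,0,0,0,0,0,0,0,0,0,0,0,0,0,0,0,0,0,0,0,0,0,0,0,0,0,0
r2: -1,-1,-2,-2,-2,-2,-2,-2,-4,-4,-4,-4,-4,-4,-5,-5,-5,-5,-5,-5,-7,-7,-7,-7,-7,-7,-8,-8,-8,-8,-8,-8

steps = 37; useful = 782; efficiency = 782/1184 = 391/592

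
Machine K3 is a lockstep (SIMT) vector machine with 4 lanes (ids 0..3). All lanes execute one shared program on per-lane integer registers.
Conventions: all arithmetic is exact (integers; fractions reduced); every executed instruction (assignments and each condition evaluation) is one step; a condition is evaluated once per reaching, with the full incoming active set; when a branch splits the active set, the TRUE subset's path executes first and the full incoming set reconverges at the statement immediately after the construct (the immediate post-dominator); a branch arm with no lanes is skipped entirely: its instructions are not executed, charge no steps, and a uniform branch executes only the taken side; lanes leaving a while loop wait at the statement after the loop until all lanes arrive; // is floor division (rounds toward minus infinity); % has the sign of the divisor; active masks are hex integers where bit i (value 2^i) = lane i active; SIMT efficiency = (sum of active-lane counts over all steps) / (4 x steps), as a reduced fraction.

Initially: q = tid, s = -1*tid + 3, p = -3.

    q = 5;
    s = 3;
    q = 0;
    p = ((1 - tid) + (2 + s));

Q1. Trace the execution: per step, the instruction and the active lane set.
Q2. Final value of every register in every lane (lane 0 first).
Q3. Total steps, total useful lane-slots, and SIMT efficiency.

step 0: q <- 5                       0xf
step 1: s <- 3                       0xf
step 2: q <- 0                       0xf
step 3: p <- ((1 - tid) + (2 + s))   0xf

Answer: 4 steps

q: 0,0,0,0
s: 3,3,3,3
p: 6,5,4,3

steps = 4; useful = 16; efficiency = 16/16 = 1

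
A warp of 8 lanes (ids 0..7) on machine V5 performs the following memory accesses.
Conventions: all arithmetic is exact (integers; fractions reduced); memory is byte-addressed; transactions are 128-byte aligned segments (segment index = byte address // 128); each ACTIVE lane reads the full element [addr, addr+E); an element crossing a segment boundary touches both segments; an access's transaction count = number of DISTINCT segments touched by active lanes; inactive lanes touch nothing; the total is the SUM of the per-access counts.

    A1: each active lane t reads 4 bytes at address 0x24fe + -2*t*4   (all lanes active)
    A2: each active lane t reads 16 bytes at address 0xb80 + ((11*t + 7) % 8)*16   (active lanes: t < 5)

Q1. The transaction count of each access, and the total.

A1: 2 transactions
A2: 1 transaction

Answer: 2,1; total 3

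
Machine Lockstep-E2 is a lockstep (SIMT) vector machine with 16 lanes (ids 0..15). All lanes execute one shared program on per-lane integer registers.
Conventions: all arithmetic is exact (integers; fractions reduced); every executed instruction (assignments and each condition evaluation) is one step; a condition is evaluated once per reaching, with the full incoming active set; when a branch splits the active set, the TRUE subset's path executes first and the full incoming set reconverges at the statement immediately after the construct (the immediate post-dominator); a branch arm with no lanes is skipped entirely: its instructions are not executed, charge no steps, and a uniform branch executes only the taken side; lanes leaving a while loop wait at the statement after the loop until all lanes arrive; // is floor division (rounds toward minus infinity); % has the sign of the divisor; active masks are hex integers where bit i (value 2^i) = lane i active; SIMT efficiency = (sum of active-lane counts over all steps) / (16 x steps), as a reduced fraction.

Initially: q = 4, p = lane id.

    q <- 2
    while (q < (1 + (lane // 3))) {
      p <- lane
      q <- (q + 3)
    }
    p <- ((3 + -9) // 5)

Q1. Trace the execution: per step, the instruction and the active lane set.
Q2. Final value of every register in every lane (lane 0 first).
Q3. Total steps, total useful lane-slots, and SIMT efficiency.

step 0: q <- 2                       0xffff
step 1: eval (q < (1 + (lane // 3))) 0xffff
step 2: p <- lane                    0xffc0
step 3: q <- (q + 3)                 0xffc0
step 4: eval (q < (1 + (lane // 3))) 0xffc0
step 5: p <- lane                    0x8000
step 6: q <- (q + 3)                 0x8000
step 7: eval (q < (1 + (lane // 3))) 0x8000
step 8: p <- ((3 + -9) // 5)         0xffff

Answer: 9 steps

q: 2,2,2,2,2,2,5,5,5,5,5,5,5,5,5,8
p: -2,-2,-2,-2,-2,-2,-2,-2,-2,-2,-2,-2,-2,-2,-2,-2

steps = 9; useful = 81; efficiency = 81/144 = 9/16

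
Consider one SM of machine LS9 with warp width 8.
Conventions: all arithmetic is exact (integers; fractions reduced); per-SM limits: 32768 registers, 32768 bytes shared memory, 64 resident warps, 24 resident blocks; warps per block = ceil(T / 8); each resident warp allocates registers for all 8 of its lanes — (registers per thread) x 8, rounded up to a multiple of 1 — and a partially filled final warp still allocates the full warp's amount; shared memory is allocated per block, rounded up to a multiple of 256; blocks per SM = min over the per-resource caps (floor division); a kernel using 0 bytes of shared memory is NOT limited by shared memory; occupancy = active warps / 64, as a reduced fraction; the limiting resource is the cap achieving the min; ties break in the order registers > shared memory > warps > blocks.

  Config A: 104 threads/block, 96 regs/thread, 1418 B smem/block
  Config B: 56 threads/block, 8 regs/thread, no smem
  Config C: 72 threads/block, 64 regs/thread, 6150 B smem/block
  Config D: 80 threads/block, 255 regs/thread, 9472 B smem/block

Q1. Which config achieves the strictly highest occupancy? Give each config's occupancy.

occupancies: A 39/64, B 63/64, C 45/64, D 5/32

Answer: B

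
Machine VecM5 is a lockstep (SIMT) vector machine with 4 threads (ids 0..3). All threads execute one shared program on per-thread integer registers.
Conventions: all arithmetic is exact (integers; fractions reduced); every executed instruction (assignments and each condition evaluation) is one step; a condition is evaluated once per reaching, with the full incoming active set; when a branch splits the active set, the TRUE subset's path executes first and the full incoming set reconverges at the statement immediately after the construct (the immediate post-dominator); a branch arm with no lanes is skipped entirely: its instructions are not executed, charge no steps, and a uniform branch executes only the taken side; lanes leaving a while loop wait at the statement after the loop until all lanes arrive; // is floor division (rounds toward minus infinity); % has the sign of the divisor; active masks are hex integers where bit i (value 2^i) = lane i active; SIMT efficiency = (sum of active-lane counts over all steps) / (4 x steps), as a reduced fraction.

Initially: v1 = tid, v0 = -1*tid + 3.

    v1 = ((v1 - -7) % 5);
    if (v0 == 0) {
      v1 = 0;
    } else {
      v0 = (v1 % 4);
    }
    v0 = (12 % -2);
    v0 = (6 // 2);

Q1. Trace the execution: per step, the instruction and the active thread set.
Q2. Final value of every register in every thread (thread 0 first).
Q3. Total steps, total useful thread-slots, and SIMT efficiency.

step 0: v1 <- ((v1 - -7) % 5)        0xf
step 1: eval (v0 == 0)               0xf
step 2: v1 <- 0                      0x8
step 3: v0 <- (v1 % 4)               0x7
step 4: v0 <- (12 % -2)              0xf
step 5: v0 <- (6 // 2)               0xf

Answer: 6 steps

v1: 2,3,4,0
v0: 3,3,3,3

steps = 6; useful = 20; efficiency = 20/24 = 5/6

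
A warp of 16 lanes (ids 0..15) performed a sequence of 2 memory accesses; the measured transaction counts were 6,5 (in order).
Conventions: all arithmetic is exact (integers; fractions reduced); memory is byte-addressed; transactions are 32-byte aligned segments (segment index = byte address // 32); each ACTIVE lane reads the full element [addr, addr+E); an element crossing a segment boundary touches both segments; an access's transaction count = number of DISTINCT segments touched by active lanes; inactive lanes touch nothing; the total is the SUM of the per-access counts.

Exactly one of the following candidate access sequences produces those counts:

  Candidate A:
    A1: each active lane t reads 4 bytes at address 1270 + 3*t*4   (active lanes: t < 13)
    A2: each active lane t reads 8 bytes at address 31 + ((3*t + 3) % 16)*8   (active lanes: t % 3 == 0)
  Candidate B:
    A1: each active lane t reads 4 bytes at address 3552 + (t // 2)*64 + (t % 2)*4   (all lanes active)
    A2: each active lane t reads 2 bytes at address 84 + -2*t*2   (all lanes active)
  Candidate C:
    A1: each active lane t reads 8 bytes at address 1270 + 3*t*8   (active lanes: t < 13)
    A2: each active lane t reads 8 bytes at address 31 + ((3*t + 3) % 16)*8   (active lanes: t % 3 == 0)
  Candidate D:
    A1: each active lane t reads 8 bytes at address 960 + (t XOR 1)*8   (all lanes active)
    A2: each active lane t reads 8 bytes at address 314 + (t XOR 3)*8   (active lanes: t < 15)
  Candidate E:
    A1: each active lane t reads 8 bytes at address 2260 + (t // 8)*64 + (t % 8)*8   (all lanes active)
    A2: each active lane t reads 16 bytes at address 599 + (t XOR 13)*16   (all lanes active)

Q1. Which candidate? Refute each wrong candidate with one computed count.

B: A1 gives 8 transactions, not 6
C: A1 gives 10 transactions, not 6
D: A1 gives 4 transactions, not 6
E: A1 gives 5 transactions, not 6
A: all counts match (6,5)

Answer: A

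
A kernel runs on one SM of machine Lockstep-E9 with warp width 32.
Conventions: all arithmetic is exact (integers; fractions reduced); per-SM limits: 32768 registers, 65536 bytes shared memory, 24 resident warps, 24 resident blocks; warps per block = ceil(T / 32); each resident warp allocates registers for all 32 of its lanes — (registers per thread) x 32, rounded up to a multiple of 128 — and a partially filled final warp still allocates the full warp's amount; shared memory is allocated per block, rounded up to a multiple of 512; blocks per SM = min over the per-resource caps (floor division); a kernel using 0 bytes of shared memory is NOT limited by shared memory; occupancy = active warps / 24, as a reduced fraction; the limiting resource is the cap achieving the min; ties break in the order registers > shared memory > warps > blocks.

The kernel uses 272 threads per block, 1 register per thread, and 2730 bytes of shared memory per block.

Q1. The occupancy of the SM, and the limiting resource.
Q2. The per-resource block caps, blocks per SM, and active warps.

Answer: occupancy 3/4, limited by warps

registers: 28 blocks
shared memory: 21 blocks
warps: 2 blocks
blocks: 24 blocks

Answer: 2 blocks, 18 active warps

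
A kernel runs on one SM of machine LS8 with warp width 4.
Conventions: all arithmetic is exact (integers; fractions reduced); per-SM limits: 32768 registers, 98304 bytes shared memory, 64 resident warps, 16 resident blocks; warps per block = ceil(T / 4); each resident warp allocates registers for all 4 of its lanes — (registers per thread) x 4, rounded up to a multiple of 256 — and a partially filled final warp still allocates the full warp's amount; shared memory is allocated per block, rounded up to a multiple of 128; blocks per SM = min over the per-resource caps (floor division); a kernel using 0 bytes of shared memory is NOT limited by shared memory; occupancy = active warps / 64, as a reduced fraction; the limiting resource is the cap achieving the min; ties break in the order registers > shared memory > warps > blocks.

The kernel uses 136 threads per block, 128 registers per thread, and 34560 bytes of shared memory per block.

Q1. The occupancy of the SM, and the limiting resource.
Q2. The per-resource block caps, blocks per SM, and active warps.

Answer: occupancy 17/32, limited by registers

registers: 1 block
shared memory: 2 blocks
warps: 1 block
blocks: 16 blocks

Answer: 1 block, 34 active warps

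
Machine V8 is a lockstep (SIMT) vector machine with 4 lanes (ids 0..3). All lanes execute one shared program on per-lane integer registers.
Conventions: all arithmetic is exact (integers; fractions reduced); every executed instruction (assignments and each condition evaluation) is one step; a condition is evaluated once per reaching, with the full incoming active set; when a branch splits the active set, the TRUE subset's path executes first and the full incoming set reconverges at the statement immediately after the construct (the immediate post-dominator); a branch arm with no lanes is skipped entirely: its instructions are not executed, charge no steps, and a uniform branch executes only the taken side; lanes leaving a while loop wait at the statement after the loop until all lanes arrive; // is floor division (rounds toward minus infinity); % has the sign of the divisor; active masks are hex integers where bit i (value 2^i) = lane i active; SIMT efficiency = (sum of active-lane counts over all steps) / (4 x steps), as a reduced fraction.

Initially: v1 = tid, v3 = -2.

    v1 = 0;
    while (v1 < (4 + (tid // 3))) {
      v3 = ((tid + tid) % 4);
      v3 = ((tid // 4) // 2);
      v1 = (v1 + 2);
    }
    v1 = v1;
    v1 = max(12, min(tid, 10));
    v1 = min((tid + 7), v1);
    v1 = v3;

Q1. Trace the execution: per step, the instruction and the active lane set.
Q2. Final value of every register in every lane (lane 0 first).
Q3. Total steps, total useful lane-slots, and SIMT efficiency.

step 0: v1 <- 0                      0xf
step 1: eval (v1 < (4 + (tid // 3))) 0xf
step 2: v3 <- ((tid + tid) % 4)      0xf
step 3: v3 <- ((tid // 4) // 2)      0xf
step 4: v1 <- (v1 + 2)               0xf
step 5: eval (v1 < (4 + (tid // 3))) 0xf
step 6: v3 <- ((tid + tid) % 4)      0xf
step 7: v3 <- ((tid // 4) // 2)      0xf
step 8: v1 <- (v1 + 2)               0xf
step 9: eval (v1 < (4 + (tid // 3))) 0xf
step 10: v3 <- ((tid + tid) % 4)      0x8
step 11: v3 <- ((tid // 4) // 2)      0x8
step 12: v1 <- (v1 + 2)               0x8
step 13: eval (v1 < (4 + (tid // 3))) 0x8
step 14: v1 <- v1                     0xf
step 15: v1 <- max(12, min(tid, 10))  0xf
step 16: v1 <- min((tid + 7), v1)     0xf
step 17: v1 <- v3                     0xf

Answer: 18 steps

v1: 0,0,0,0
v3: 0,0,0,0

steps = 18; useful = 60; efficiency = 60/72 = 5/6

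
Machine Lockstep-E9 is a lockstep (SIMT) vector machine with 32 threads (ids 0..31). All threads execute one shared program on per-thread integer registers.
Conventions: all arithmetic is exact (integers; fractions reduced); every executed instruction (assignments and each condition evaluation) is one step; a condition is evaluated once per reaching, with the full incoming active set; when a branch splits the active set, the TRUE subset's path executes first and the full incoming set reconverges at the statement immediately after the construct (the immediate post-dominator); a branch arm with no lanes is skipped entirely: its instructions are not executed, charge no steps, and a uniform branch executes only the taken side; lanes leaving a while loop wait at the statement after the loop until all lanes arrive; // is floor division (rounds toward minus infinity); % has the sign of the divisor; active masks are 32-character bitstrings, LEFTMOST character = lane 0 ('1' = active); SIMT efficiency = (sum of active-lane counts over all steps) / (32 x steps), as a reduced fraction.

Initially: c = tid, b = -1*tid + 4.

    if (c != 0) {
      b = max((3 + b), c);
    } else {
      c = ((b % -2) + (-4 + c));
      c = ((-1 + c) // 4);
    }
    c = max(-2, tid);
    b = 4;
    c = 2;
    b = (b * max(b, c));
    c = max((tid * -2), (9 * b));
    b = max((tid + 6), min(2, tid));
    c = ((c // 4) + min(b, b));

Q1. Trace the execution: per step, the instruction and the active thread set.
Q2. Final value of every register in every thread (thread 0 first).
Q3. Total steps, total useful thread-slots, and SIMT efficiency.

step 0: eval (c != 0)                11111111111111111111111111111111
step 1: b <- max((3 + b), c)         01111111111111111111111111111111
step 2: c <- ((b % -2) + (-4 + c))   10000000000000000000000000000000
step 3: c <- ((-1 + c) // 4)         10000000000000000000000000000000
step 4: c <- max(-2, tid)            11111111111111111111111111111111
step 5: b <- 4                       11111111111111111111111111111111
step 6: c <- 2                       11111111111111111111111111111111
step 7: b <- (b * max(b, c))         11111111111111111111111111111111
step 8: c <- max((tid * -2), (9 * b)) 11111111111111111111111111111111
step 9: b <- max((tid + 6), min(2, tid)) 11111111111111111111111111111111
step 10: c <- ((c // 4) + min(b, b))  11111111111111111111111111111111

Answer: 11 steps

c: 42,43,44,45,46,47,48,49,50,51,52,53,54,55,56,57,58,59,60,61,62,63,64,65,66,67,68,69,70,71,72,73
b: 6,7,8,9,10,11,12,13,14,15,16,17,18,19,20,21,22,23,24,25,26,27,28,29,30,31,32,33,34,35,36,37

steps = 11; useful = 289; efficiency = 289/352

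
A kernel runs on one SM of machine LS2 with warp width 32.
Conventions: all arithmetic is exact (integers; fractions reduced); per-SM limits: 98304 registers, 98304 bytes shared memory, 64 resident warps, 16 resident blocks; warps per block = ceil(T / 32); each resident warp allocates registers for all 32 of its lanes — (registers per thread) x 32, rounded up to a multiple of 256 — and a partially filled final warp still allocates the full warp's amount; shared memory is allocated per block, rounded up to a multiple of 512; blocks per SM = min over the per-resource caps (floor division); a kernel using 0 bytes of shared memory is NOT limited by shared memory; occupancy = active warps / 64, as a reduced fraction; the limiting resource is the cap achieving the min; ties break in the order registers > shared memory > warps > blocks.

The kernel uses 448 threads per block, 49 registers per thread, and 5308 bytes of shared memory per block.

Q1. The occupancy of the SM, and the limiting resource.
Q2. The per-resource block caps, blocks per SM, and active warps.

Answer: occupancy 21/32, limited by registers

registers: 3 blocks
shared memory: 17 blocks
warps: 4 blocks
blocks: 16 blocks

Answer: 3 blocks, 42 active warps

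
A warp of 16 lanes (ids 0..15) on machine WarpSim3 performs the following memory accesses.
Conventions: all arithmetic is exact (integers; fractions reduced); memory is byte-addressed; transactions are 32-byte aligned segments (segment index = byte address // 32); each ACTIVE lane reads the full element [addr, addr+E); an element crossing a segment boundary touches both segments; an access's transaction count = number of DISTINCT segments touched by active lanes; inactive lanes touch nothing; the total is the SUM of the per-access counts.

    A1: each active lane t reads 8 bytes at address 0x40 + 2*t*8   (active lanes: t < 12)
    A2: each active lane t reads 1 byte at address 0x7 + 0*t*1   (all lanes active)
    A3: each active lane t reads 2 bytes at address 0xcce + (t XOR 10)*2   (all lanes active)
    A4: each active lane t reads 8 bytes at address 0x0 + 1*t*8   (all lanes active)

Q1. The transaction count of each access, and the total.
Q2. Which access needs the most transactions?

A1: 6 transactions
A2: 1 transaction
A3: 2 transactions
A4: 4 transactions

Answer: 6,1,2,4; total 13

Answer: A1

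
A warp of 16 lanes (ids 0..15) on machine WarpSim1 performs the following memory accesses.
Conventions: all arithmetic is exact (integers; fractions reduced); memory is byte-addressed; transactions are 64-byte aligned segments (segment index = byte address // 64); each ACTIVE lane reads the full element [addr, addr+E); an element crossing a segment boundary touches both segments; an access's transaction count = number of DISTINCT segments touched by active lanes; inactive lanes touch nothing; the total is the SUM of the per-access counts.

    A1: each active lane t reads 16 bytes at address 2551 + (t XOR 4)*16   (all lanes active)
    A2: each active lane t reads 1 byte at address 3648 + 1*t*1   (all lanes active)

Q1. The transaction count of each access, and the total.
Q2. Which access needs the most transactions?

A1: 5 transactions
A2: 1 transaction

Answer: 5,1; total 6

Answer: A1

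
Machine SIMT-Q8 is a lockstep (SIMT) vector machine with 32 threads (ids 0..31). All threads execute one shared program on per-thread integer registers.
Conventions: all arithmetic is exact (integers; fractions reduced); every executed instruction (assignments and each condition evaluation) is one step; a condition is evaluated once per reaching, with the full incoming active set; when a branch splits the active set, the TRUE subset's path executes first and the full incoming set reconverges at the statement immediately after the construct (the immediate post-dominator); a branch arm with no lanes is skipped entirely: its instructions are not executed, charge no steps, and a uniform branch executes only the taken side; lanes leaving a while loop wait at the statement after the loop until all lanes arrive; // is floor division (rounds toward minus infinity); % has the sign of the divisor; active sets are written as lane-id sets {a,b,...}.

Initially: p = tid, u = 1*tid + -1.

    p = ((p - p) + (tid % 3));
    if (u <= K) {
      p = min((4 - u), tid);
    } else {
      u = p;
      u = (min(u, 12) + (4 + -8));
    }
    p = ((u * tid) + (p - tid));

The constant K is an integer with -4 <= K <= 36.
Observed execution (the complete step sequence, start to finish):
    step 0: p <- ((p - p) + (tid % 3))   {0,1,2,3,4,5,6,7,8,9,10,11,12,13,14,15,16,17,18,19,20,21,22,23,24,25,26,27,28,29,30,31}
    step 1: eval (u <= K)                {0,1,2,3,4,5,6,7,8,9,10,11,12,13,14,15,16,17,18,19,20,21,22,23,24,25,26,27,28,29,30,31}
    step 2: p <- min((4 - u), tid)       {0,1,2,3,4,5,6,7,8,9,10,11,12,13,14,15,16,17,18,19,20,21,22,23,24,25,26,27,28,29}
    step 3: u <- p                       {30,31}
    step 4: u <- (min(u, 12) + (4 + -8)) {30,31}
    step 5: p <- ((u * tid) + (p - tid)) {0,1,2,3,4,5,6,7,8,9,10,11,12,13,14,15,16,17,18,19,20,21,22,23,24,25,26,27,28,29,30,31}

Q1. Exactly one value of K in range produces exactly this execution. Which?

Answer: K = 28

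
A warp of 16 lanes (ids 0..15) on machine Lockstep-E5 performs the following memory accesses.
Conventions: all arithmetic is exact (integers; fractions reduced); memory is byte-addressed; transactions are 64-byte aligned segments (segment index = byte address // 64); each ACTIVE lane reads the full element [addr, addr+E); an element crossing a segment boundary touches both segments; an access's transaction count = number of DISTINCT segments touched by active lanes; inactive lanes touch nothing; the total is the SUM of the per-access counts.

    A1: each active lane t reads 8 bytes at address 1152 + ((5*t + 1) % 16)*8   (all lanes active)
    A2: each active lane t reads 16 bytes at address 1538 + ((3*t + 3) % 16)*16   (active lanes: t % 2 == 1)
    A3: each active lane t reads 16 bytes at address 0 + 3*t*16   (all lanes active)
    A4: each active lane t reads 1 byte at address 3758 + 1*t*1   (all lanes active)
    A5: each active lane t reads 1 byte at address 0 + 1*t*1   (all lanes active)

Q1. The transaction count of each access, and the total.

A1: 2 transactions
A2: 4 transactions
A3: 12 transactions
A4: 1 transaction
A5: 1 transaction

Answer: 2,4,12,1,1; total 20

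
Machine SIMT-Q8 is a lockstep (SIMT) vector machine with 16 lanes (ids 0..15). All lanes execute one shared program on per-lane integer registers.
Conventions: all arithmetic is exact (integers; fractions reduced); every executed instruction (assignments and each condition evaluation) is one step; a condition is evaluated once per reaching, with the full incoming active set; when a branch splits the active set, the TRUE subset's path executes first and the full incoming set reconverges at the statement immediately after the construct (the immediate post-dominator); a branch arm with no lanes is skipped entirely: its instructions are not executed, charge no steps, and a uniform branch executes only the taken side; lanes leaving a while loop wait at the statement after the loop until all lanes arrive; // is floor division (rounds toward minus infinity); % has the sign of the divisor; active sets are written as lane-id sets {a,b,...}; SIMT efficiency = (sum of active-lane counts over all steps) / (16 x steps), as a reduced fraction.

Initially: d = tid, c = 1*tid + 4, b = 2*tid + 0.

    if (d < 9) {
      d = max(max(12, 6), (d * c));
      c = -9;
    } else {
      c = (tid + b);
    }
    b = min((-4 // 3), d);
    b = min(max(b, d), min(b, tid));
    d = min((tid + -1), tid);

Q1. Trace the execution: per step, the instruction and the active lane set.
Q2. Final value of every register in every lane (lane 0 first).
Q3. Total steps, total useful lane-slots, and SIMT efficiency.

step 0: eval (d < 9)                 {0,1,2,3,4,5,6,7,8,9,10,11,12,13,14,15}
step 1: d <- max(max(12, 6), (d * c)) {0,1,2,3,4,5,6,7,8}
step 2: c <- -9                      {0,1,2,3,4,5,6,7,8}
step 3: c <- (tid + b)               {9,10,11,12,13,14,15}
step 4: b <- min((-4 // 3), d)       {0,1,2,3,4,5,6,7,8,9,10,11,12,13,14,15}
step 5: b <- min(max(b, d), min(b, tid)) {0,1,2,3,4,5,6,7,8,9,10,11,12,13,14,15}
step 6: d <- min((tid + -1), tid)    {0,1,2,3,4,5,6,7,8,9,10,11,12,13,14,15}

Answer: 7 steps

d: -1,0,1,2,3,4,5,6,7,8,9,10,11,12,13,14
c: -9,-9,-9,-9,-9,-9,-9,-9,-9,27,30,33,36,39,42,45
b: -2,-2,-2,-2,-2,-2,-2,-2,-2,-2,-2,-2,-2,-2,-2,-2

steps = 7; useful = 89; efficiency = 89/112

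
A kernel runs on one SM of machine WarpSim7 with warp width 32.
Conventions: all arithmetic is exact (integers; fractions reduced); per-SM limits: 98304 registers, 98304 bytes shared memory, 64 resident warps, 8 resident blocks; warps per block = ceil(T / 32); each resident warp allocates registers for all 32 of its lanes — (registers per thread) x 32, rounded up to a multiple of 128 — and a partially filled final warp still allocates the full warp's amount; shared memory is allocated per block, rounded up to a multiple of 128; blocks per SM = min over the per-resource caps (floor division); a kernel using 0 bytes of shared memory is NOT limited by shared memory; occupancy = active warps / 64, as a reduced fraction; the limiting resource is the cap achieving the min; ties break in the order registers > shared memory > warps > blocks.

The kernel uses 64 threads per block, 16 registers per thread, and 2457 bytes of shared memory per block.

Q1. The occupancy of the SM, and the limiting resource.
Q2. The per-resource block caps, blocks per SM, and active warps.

Answer: occupancy 1/4, limited by blocks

registers: 96 blocks
shared memory: 38 blocks
warps: 32 blocks
blocks: 8 blocks

Answer: 8 blocks, 16 active warps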